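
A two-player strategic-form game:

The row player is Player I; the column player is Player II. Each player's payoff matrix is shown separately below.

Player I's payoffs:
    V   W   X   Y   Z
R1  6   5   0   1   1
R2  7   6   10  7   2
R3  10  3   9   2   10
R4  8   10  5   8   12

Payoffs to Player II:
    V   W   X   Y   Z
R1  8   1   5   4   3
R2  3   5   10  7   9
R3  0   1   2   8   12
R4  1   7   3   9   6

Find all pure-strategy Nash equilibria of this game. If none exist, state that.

(R2, X), (R4, Y)

(R1, V): Player I can switch to R2 (6 → 7). Not NE.
(R1, W): Player I can switch to R2 (5 → 6). Not NE.
(R1, X): Player I can switch to R2 (0 → 10). Not NE.
(R1, Y): Player I can switch to R2 (1 → 7). Not NE.
(R1, Z): Player I can switch to R2 (1 → 2). Not NE.
(R2, V): Player I can switch to R3 (7 → 10). Not NE.
(R2, X): Player I gets 10, best alternative 9; Player II gets 10, best alternative 9. No profitable deviation — NE.
(R4, Y): Player I gets 8, best alternative 7; Player II gets 9, best alternative 7. No profitable deviation — NE.
(The remaining 12 profiles each have a profitable deviation by the same check.)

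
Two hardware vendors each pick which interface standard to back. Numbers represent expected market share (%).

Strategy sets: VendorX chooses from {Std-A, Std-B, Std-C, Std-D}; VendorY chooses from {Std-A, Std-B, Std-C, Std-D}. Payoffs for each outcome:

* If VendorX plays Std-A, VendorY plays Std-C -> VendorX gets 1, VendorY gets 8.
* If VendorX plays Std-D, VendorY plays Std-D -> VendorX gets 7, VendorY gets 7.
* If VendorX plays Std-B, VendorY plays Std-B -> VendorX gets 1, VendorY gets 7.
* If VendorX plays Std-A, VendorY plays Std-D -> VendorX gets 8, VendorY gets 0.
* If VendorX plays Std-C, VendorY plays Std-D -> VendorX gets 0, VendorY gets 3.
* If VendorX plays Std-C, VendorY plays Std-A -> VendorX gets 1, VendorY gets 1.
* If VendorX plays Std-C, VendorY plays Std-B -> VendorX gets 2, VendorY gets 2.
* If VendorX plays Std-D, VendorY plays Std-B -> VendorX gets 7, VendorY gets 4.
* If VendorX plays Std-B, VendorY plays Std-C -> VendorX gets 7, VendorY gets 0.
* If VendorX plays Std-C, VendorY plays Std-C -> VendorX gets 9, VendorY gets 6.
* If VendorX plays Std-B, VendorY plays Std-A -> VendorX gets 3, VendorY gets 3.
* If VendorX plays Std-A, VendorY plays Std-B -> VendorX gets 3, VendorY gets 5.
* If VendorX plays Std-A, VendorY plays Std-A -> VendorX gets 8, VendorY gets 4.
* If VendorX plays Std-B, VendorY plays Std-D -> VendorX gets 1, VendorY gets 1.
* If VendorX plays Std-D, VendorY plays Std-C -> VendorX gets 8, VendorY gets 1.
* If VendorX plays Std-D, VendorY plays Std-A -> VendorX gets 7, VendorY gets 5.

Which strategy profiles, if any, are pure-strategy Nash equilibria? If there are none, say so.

The unique pure-strategy Nash equilibrium is (Std-C, Std-C).

VendorX against Std-A: payoffs 8, 3, 1, 7 → best response Std-A.
VendorX against Std-B: payoffs 3, 1, 2, 7 → best response Std-D.
VendorX against Std-C: payoffs 1, 7, 9, 8 → best response Std-C.
VendorX against Std-D: payoffs 8, 1, 0, 7 → best response Std-A.
VendorY against Std-A: payoffs 4, 5, 8, 0 → best response Std-C.
VendorY against Std-B: payoffs 3, 7, 0, 1 → best response Std-B.
VendorY against Std-C: payoffs 1, 2, 6, 3 → best response Std-C.
VendorY against Std-D: payoffs 5, 4, 1, 7 → best response Std-D.
Mutual best responses: (Std-C, Std-C).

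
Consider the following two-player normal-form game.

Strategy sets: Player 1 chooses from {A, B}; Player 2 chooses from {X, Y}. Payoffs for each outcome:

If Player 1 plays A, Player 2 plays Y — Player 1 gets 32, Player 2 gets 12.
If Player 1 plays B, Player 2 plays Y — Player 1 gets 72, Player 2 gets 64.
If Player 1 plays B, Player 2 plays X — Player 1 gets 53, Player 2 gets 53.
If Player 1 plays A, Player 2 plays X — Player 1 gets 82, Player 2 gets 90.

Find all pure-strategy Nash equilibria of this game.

(A, X): Player 1 gets 82, best alternative 53; Player 2 gets 90, best alternative 12. No profitable deviation — NE.
(A, Y): Player 1 can switch to B (32 → 72). Not NE.
(B, X): Player 1 can switch to A (53 → 82). Not NE.
(B, Y): Player 1 gets 72, best alternative 32; Player 2 gets 64, best alternative 53. No profitable deviation — NE.

The pure Nash equilibria are (A, X); (B, Y).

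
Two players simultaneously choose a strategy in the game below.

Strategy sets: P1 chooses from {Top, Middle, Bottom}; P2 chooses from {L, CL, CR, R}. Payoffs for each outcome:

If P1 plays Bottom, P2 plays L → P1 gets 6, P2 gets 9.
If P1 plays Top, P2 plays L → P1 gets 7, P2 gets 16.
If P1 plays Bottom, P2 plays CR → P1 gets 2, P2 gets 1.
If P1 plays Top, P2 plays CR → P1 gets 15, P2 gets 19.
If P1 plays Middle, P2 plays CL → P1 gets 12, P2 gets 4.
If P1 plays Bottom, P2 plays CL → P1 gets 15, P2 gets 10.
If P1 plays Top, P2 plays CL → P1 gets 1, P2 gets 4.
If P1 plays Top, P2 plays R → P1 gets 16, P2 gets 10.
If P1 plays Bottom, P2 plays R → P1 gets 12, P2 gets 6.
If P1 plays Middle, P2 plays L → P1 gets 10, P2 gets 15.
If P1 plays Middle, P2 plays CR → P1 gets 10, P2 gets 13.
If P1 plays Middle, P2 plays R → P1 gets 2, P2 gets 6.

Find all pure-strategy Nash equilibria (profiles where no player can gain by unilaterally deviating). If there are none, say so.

The pure Nash equilibria are (Top, CR) and (Middle, L) and (Bottom, CL).

(Top, L): P1 can switch to Middle (7 → 10). Not NE.
(Top, CL): P1 can switch to Middle (1 → 12). Not NE.
(Top, CR): P1 gets 15, best alternative 10; P2 gets 19, best alternative 16. No profitable deviation — NE.
(Top, R): P2 can switch to L (10 → 16). Not NE.
(Middle, L): P1 gets 10, best alternative 7; P2 gets 15, best alternative 13. No profitable deviation — NE.
(Middle, CL): P1 can switch to Bottom (12 → 15). Not NE.
(Middle, CR): P1 can switch to Top (10 → 15). Not NE.
(Middle, R): P1 can switch to Top (2 → 16). Not NE.
(Bottom, L): P1 can switch to Top (6 → 7). Not NE.
(Bottom, CL): P1 gets 15, best alternative 12; P2 gets 10, best alternative 9. No profitable deviation — NE.
(Bottom, CR): P1 can switch to Top (2 → 15). Not NE.
(Bottom, R): P1 can switch to Top (12 → 16). Not NE.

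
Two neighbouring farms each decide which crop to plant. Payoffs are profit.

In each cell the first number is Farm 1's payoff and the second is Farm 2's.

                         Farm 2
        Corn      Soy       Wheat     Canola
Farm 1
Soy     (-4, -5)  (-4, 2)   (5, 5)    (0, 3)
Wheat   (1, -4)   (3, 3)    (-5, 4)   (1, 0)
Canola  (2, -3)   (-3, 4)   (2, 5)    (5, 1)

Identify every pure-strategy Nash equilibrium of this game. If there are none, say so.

The unique pure-strategy Nash equilibrium is (Soy, Wheat).

(Soy, Corn): Farm 1 can switch to Wheat (-4 → 1). Not NE.
(Soy, Soy): Farm 1 can switch to Wheat (-4 → 3). Not NE.
(Soy, Wheat): Farm 1 gets 5, best alternative 2; Farm 2 gets 5, best alternative 3. No profitable deviation — NE.
(Soy, Canola): Farm 1 can switch to Wheat (0 → 1). Not NE.
(Wheat, Corn): Farm 1 can switch to Canola (1 → 2). Not NE.
(Wheat, Soy): Farm 2 can switch to Wheat (3 → 4). Not NE.
(Wheat, Wheat): Farm 1 can switch to Soy (-5 → 5). Not NE.
(Wheat, Canola): Farm 1 can switch to Canola (1 → 5). Not NE.
(Canola, Corn): Farm 2 can switch to Soy (-3 → 4). Not NE.
(Canola, Soy): Farm 1 can switch to Wheat (-3 → 3). Not NE.
(Canola, Wheat): Farm 1 can switch to Soy (2 → 5). Not NE.
(Canola, Canola): Farm 2 can switch to Soy (1 → 4). Not NE.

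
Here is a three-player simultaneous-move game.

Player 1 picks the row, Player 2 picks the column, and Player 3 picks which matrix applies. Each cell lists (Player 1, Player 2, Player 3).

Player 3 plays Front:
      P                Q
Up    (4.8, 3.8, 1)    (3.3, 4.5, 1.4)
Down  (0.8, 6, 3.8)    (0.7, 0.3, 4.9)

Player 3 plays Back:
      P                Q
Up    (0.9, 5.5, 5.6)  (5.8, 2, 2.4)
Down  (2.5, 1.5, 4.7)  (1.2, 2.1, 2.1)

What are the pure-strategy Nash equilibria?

none

(Up, P, Front): Player 2 can switch to Q (3.8 → 4.5). Not NE.
(Up, P, Back): Player 1 can switch to Down (0.9 → 2.5). Not NE.
(Up, Q, Front): Player 3 can switch to Back (1.4 → 2.4). Not NE.
(Up, Q, Back): Player 2 can switch to P (2 → 5.5). Not NE.
(Down, P, Front): Player 1 can switch to Up (0.8 → 4.8). Not NE.
(Down, P, Back): Player 2 can switch to Q (1.5 → 2.1). Not NE.
(Down, Q, Front): Player 1 can switch to Up (0.7 → 3.3). Not NE.
(Down, Q, Back): Player 1 can switch to Up (1.2 → 5.8). Not NE.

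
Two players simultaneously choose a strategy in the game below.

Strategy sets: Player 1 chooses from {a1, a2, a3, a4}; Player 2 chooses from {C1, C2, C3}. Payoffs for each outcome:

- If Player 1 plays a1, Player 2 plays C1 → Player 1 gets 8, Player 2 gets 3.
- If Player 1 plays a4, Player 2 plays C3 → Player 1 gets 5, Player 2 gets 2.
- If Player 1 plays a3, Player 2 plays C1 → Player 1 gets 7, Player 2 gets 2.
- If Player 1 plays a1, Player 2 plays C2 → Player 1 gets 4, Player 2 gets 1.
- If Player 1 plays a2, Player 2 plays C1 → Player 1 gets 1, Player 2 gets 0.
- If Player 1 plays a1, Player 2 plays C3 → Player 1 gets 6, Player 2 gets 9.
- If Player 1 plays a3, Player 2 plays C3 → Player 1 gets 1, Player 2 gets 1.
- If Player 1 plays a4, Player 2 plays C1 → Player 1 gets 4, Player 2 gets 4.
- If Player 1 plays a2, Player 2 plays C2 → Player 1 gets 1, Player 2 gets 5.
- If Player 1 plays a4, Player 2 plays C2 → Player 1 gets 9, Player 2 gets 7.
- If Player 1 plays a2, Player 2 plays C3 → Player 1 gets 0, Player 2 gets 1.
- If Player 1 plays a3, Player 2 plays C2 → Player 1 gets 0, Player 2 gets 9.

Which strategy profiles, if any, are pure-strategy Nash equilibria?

(a1, C1): Player 2 can switch to C3 (3 → 9). Not NE.
(a1, C2): Player 1 can switch to a4 (4 → 9). Not NE.
(a1, C3): Player 1 gets 6, best alternative 5; Player 2 gets 9, best alternative 3. No profitable deviation — NE.
(a2, C1): Player 1 can switch to a1 (1 → 8). Not NE.
(a2, C2): Player 1 can switch to a1 (1 → 4). Not NE.
(a2, C3): Player 1 can switch to a1 (0 → 6). Not NE.
(a3, C1): Player 1 can switch to a1 (7 → 8). Not NE.
(a3, C2): Player 1 can switch to a1 (0 → 4). Not NE.
(a3, C3): Player 1 can switch to a1 (1 → 6). Not NE.
(a4, C1): Player 1 can switch to a1 (4 → 8). Not NE.
(a4, C2): Player 1 gets 9, best alternative 4; Player 2 gets 7, best alternative 4. No profitable deviation — NE.
(a4, C3): Player 1 can switch to a1 (5 → 6). Not NE.

(a1, C3); (a4, C2)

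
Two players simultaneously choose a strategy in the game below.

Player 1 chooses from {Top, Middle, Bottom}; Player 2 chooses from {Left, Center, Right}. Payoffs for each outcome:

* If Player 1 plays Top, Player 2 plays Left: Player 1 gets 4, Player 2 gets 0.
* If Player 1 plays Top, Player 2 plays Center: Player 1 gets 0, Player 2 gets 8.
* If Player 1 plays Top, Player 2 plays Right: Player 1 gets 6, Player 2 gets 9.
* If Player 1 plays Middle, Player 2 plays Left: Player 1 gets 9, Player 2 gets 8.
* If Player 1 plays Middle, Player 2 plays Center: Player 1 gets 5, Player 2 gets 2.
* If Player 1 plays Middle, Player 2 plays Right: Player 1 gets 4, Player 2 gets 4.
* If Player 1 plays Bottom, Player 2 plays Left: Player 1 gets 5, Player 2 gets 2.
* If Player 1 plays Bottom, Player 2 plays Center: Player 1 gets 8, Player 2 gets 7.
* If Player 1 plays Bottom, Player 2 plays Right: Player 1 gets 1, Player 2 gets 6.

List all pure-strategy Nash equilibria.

The pure Nash equilibria are (Top, Right); (Middle, Left); (Bottom, Center).

Player 1 against Left: payoffs 4, 9, 5 → best response Middle.
Player 1 against Center: payoffs 0, 5, 8 → best response Bottom.
Player 1 against Right: payoffs 6, 4, 1 → best response Top.
Player 2 against Top: payoffs 0, 8, 9 → best response Right.
Player 2 against Middle: payoffs 8, 2, 4 → best response Left.
Player 2 against Bottom: payoffs 2, 7, 6 → best response Center.
Mutual best responses: (Top, Right); (Middle, Left); (Bottom, Center).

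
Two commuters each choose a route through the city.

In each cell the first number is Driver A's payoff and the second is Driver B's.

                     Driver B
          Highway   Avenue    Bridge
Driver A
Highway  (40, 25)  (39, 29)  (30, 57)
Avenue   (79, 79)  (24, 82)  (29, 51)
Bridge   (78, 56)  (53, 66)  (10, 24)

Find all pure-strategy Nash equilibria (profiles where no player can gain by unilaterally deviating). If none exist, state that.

Pure-strategy Nash equilibria: (Highway, Bridge); (Bridge, Avenue)

For each strategy profile, look for a profitable unilateral deviation.
(Highway, Highway): Driver A can switch to Avenue (40 → 79). Not NE.
(Highway, Avenue): Driver A can switch to Bridge (39 → 53). Not NE.
(Highway, Bridge): Driver A gets 30, best alternative 29; Driver B gets 57, best alternative 29. No profitable deviation — NE.
(Avenue, Highway): Driver B can switch to Avenue (79 → 82). Not NE.
(Avenue, Avenue): Driver A can switch to Highway (24 → 39). Not NE.
(Avenue, Bridge): Driver A can switch to Highway (29 → 30). Not NE.
(Bridge, Highway): Driver A can switch to Avenue (78 → 79). Not NE.
(Bridge, Avenue): Driver A gets 53, best alternative 39; Driver B gets 66, best alternative 56. No profitable deviation — NE.
(Bridge, Bridge): Driver A can switch to Highway (10 → 30). Not NE.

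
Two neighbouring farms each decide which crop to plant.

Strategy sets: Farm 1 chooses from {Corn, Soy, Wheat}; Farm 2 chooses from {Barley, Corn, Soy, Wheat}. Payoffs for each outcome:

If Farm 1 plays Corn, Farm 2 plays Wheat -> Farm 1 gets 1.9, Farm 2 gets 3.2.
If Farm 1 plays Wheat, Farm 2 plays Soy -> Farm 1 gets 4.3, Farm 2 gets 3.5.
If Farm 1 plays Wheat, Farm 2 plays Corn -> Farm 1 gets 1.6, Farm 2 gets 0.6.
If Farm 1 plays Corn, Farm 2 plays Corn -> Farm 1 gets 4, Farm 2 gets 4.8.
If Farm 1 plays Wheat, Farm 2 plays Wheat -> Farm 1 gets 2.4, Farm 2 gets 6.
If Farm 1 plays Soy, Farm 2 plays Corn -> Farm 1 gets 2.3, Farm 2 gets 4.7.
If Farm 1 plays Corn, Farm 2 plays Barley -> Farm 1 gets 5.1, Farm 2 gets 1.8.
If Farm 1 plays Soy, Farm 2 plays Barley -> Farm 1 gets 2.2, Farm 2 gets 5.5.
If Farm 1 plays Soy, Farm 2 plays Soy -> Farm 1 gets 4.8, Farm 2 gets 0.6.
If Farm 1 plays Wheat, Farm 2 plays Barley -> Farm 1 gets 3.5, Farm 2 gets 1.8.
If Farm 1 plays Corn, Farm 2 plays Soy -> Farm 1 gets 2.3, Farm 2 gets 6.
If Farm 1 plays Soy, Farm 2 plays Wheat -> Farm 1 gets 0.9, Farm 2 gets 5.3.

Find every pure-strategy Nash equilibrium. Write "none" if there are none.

(Corn, Barley): Farm 2 can switch to Corn (1.8 → 4.8). Not NE.
(Corn, Corn): Farm 2 can switch to Soy (4.8 → 6). Not NE.
(Corn, Soy): Farm 1 can switch to Soy (2.3 → 4.8). Not NE.
(Corn, Wheat): Farm 1 can switch to Wheat (1.9 → 2.4). Not NE.
(Soy, Barley): Farm 1 can switch to Corn (2.2 → 5.1). Not NE.
(Soy, Corn): Farm 1 can switch to Corn (2.3 → 4). Not NE.
(Soy, Soy): Farm 2 can switch to Barley (0.6 → 5.5). Not NE.
(Soy, Wheat): Farm 1 can switch to Corn (0.9 → 1.9). Not NE.
(Wheat, Barley): Farm 1 can switch to Corn (3.5 → 5.1). Not NE.
(Wheat, Corn): Farm 1 can switch to Corn (1.6 → 4). Not NE.
(Wheat, Soy): Farm 1 can switch to Soy (4.3 → 4.8). Not NE.
(Wheat, Wheat): Farm 1 gets 2.4, best alternative 1.9; Farm 2 gets 6, best alternative 3.5. No profitable deviation — NE.

The unique pure-strategy Nash equilibrium is (Wheat, Wheat).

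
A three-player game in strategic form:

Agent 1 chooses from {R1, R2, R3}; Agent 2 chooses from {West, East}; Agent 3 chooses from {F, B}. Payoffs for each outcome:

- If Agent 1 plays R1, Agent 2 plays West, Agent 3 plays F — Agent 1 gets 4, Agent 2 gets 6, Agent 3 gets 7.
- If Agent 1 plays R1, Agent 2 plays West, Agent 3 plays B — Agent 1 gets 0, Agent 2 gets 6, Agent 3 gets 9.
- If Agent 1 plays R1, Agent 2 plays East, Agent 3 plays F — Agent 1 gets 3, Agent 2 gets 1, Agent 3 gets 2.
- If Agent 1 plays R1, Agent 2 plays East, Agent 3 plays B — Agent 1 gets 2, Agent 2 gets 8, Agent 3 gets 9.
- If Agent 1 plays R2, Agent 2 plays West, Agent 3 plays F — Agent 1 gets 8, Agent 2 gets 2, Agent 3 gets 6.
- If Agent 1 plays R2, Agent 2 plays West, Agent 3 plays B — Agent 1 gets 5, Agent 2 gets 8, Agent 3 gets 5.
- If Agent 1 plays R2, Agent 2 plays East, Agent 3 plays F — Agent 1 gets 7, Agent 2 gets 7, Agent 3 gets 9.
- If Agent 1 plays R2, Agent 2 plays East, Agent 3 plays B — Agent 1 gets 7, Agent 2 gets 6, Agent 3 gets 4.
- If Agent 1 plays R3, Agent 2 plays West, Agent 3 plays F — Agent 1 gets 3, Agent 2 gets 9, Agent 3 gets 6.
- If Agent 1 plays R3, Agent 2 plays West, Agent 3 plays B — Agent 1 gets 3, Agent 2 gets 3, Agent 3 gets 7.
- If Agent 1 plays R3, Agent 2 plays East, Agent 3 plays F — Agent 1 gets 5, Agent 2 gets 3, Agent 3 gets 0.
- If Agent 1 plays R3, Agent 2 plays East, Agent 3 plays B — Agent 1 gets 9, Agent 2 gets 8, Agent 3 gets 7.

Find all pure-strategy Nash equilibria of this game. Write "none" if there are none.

Pure-strategy Nash equilibria: (R2, East, F) and (R3, East, B)

Agent 1 against (West, F): payoffs 4, 8, 3 → best response R2.
Agent 1 against (West, B): payoffs 0, 5, 3 → best response R2.
Agent 1 against (East, F): payoffs 3, 7, 5 → best response R2.
Agent 1 against (East, B): payoffs 2, 7, 9 → best response R3.
Agent 2 against (R1, F): payoffs 6, 1 → best response West.
Agent 2 against (R1, B): payoffs 6, 8 → best response East.
Agent 2 against (R2, F): payoffs 2, 7 → best response East.
Agent 2 against (R2, B): payoffs 8, 6 → best response West.
Agent 2 against (R3, F): payoffs 9, 3 → best response West.
Agent 2 against (R3, B): payoffs 3, 8 → best response East.
Agent 3 against (R1, West): payoffs 7, 9 → best response B.
Agent 3 against (R1, East): payoffs 2, 9 → best response B.
Agent 3 against (R2, West): payoffs 6, 5 → best response F.
Agent 3 against (R2, East): payoffs 9, 4 → best response F.
Agent 3 against (R3, West): payoffs 6, 7 → best response B.
Agent 3 against (R3, East): payoffs 0, 7 → best response B.
Mutual best responses: (R2, East, F); (R3, East, B).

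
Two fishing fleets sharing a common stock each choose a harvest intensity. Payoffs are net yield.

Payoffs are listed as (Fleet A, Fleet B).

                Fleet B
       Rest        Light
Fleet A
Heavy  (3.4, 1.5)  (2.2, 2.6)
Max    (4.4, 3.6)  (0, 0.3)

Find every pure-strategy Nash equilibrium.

For each player, find the best response to each opponent profile; mutual best responses are the pure NE.
Fleet A against Rest: payoffs 3.4, 4.4 → best response Max.
Fleet A against Light: payoffs 2.2, 0 → best response Heavy.
Fleet B against Heavy: payoffs 1.5, 2.6 → best response Light.
Fleet B against Max: payoffs 3.6, 0.3 → best response Rest.
Mutual best responses: (Heavy, Light); (Max, Rest).

(Heavy, Light); (Max, Rest)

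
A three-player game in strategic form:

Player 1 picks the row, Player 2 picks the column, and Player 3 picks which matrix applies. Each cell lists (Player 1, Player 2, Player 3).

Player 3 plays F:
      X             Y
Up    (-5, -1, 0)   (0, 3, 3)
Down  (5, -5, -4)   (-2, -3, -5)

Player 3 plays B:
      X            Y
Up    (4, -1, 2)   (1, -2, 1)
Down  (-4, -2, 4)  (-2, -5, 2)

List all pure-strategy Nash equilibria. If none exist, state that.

(Up, X, F): Player 1 can switch to Down (-5 → 5). Not NE.
(Up, X, B): Player 1 gets 4, best alternative -4; Player 2 gets -1, best alternative -2; Player 3 gets 2, best alternative 0. No profitable deviation — NE.
(Up, Y, F): Player 1 gets 0, best alternative -2; Player 2 gets 3, best alternative -1; Player 3 gets 3, best alternative 1. No profitable deviation — NE.
(Up, Y, B): Player 2 can switch to X (-2 → -1). Not NE.
(Down, X, F): Player 2 can switch to Y (-5 → -3). Not NE.
(Down, X, B): Player 1 can switch to Up (-4 → 4). Not NE.
(Down, Y, F): Player 1 can switch to Up (-2 → 0). Not NE.
(Down, Y, B): Player 1 can switch to Up (-2 → 1). Not NE.

The pure Nash equilibria are (Up, X, B) and (Up, Y, F).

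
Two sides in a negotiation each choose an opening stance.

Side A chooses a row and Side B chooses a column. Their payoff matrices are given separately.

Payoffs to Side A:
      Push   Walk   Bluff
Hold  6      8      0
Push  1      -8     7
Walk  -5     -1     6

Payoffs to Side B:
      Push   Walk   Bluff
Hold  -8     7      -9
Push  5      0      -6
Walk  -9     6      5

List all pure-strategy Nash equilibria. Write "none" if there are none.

For each strategy profile, look for a profitable unilateral deviation.
(Hold, Push): Side B can switch to Walk (-8 → 7). Not NE.
(Hold, Walk): Side A gets 8, best alternative -1; Side B gets 7, best alternative -8. No profitable deviation — NE.
(Hold, Bluff): Side A can switch to Push (0 → 7). Not NE.
(Push, Push): Side A can switch to Hold (1 → 6). Not NE.
(Push, Walk): Side A can switch to Hold (-8 → 8). Not NE.
(Push, Bluff): Side B can switch to Push (-6 → 5). Not NE.
(Walk, Push): Side A can switch to Hold (-5 → 6). Not NE.
(Walk, Walk): Side A can switch to Hold (-1 → 8). Not NE.
(Walk, Bluff): Side A can switch to Push (6 → 7). Not NE.

The unique pure-strategy Nash equilibrium is (Hold, Walk).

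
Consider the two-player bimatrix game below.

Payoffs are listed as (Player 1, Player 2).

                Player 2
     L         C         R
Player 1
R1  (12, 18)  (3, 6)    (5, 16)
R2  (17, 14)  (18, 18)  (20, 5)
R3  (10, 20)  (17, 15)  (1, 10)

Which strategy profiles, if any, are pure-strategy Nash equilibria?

(R1, L): Player 1 can switch to R2 (12 → 17). Not NE.
(R1, C): Player 1 can switch to R2 (3 → 18). Not NE.
(R1, R): Player 1 can switch to R2 (5 → 20). Not NE.
(R2, L): Player 2 can switch to C (14 → 18). Not NE.
(R2, C): Player 1 gets 18, best alternative 17; Player 2 gets 18, best alternative 14. No profitable deviation — NE.
(R2, R): Player 2 can switch to L (5 → 14). Not NE.
(R3, L): Player 1 can switch to R1 (10 → 12). Not NE.
(R3, C): Player 1 can switch to R2 (17 → 18). Not NE.
(R3, R): Player 1 can switch to R1 (1 → 5). Not NE.

(R2, C)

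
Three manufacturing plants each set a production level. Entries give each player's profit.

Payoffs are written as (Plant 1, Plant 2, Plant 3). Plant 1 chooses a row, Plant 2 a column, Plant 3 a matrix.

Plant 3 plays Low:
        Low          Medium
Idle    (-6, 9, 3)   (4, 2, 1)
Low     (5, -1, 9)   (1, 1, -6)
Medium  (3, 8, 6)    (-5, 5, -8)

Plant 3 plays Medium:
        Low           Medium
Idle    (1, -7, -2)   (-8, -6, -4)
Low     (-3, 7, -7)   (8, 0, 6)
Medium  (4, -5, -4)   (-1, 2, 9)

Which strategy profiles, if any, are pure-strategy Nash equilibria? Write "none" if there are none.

No pure-strategy Nash equilibrium.

(Idle, Low, Low): Plant 1 can switch to Low (-6 → 5). Not NE.
(Idle, Low, Medium): Plant 1 can switch to Medium (1 → 4). Not NE.
(Idle, Medium, Low): Plant 2 can switch to Low (2 → 9). Not NE.
(Idle, Medium, Medium): Plant 1 can switch to Low (-8 → 8). Not NE.
(Low, Low, Low): Plant 2 can switch to Medium (-1 → 1). Not NE.
(Low, Low, Medium): Plant 1 can switch to Idle (-3 → 1). Not NE.
(The remaining 6 profiles each have a profitable deviation by the same check.)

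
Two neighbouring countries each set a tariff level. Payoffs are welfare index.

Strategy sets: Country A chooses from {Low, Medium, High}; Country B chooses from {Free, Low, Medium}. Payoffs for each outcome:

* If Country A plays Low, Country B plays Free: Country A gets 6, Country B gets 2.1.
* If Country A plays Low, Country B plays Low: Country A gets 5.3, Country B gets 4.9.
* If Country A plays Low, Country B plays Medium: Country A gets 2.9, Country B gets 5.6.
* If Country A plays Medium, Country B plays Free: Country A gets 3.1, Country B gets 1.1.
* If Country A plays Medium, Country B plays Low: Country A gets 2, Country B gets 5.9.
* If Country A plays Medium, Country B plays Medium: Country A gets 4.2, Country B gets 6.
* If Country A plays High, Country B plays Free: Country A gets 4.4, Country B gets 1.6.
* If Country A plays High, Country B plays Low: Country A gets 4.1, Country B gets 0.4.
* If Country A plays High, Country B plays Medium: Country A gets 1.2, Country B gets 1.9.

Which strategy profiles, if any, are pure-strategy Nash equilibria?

(Low, Free): Country B can switch to Low (2.1 → 4.9). Not NE.
(Low, Low): Country B can switch to Medium (4.9 → 5.6). Not NE.
(Low, Medium): Country A can switch to Medium (2.9 → 4.2). Not NE.
(Medium, Free): Country A can switch to Low (3.1 → 6). Not NE.
(Medium, Low): Country A can switch to Low (2 → 5.3). Not NE.
(Medium, Medium): Country A gets 4.2, best alternative 2.9; Country B gets 6, best alternative 5.9. No profitable deviation — NE.
(High, Free): Country A can switch to Low (4.4 → 6). Not NE.
(The remaining 2 profiles each have a profitable deviation by the same check.)

The unique pure-strategy Nash equilibrium is (Medium, Medium).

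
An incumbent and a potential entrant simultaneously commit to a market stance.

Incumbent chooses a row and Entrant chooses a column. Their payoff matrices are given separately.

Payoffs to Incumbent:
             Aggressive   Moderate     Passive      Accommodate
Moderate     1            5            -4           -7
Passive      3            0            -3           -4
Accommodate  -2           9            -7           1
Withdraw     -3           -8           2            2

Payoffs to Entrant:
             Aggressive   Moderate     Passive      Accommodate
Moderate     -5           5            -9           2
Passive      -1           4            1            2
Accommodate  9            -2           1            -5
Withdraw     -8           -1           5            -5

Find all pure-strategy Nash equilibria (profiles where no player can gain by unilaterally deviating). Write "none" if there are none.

The unique pure-strategy Nash equilibrium is (Withdraw, Passive).

For each player, find the best response to each opponent profile; mutual best responses are the pure NE.
Incumbent against Aggressive: payoffs 1, 3, -2, -3 → best response Passive.
Incumbent against Moderate: payoffs 5, 0, 9, -8 → best response Accommodate.
Incumbent against Passive: payoffs -4, -3, -7, 2 → best response Withdraw.
Incumbent against Accommodate: payoffs -7, -4, 1, 2 → best response Withdraw.
Entrant against Moderate: payoffs -5, 5, -9, 2 → best response Moderate.
Entrant against Passive: payoffs -1, 4, 1, 2 → best response Moderate.
Entrant against Accommodate: payoffs 9, -2, 1, -5 → best response Aggressive.
Entrant against Withdraw: payoffs -8, -1, 5, -5 → best response Passive.
Mutual best responses: (Withdraw, Passive).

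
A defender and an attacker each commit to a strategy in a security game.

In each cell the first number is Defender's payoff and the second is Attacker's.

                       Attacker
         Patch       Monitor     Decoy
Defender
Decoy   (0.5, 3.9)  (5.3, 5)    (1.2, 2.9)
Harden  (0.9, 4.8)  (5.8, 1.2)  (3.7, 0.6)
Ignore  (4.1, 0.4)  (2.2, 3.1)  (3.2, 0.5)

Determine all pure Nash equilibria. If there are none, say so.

none

For each strategy profile, look for a profitable unilateral deviation.
(Decoy, Patch): Defender can switch to Harden (0.5 → 0.9). Not NE.
(Decoy, Monitor): Defender can switch to Harden (5.3 → 5.8). Not NE.
(Decoy, Decoy): Defender can switch to Harden (1.2 → 3.7). Not NE.
(Harden, Patch): Defender can switch to Ignore (0.9 → 4.1). Not NE.
(Harden, Monitor): Attacker can switch to Patch (1.2 → 4.8). Not NE.
(Harden, Decoy): Attacker can switch to Patch (0.6 → 4.8). Not NE.
(Ignore, Patch): Attacker can switch to Monitor (0.4 → 3.1). Not NE.
(Ignore, Monitor): Defender can switch to Decoy (2.2 → 5.3). Not NE.
(Ignore, Decoy): Defender can switch to Harden (3.2 → 3.7). Not NE.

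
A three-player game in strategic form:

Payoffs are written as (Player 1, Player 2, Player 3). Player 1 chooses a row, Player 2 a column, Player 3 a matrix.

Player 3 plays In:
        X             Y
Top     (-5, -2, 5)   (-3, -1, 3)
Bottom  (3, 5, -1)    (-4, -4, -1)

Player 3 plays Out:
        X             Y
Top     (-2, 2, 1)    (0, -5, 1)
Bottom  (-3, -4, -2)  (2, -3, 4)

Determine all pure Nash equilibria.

Pure-strategy Nash equilibria: (Top, Y, In); (Bottom, X, In); (Bottom, Y, Out)

Player 1 against (X, In): payoffs -5, 3 → best response Bottom.
Player 1 against (X, Out): payoffs -2, -3 → best response Top.
Player 1 against (Y, In): payoffs -3, -4 → best response Top.
Player 1 against (Y, Out): payoffs 0, 2 → best response Bottom.
Player 2 against (Top, In): payoffs -2, -1 → best response Y.
Player 2 against (Top, Out): payoffs 2, -5 → best response X.
Player 2 against (Bottom, In): payoffs 5, -4 → best response X.
Player 2 against (Bottom, Out): payoffs -4, -3 → best response Y.
Player 3 against (Top, X): payoffs 5, 1 → best response In.
Player 3 against (Top, Y): payoffs 3, 1 → best response In.
Player 3 against (Bottom, X): payoffs -1, -2 → best response In.
Player 3 against (Bottom, Y): payoffs -1, 4 → best response Out.
Mutual best responses: (Top, Y, In); (Bottom, X, In); (Bottom, Y, Out).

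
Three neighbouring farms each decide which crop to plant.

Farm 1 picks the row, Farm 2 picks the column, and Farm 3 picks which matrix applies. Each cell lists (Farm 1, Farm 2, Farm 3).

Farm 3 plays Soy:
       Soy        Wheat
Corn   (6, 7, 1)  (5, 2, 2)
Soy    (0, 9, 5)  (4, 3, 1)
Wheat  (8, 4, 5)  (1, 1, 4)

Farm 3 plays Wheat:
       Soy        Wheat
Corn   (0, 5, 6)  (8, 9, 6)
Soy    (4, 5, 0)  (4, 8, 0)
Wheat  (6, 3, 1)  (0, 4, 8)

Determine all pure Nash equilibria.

The pure Nash equilibria are (Corn, Wheat, Wheat); (Wheat, Soy, Soy).

Check each profile: it is a Nash equilibrium iff no player can strictly gain by switching unilaterally.
(Corn, Soy, Soy): Farm 1 can switch to Wheat (6 → 8). Not NE.
(Corn, Soy, Wheat): Farm 1 can switch to Soy (0 → 4). Not NE.
(Corn, Wheat, Soy): Farm 2 can switch to Soy (2 → 7). Not NE.
(Corn, Wheat, Wheat): Farm 1 gets 8, best alternative 4; Farm 2 gets 9, best alternative 5; Farm 3 gets 6, best alternative 2. No profitable deviation — NE.
(Soy, Soy, Soy): Farm 1 can switch to Corn (0 → 6). Not NE.
(Soy, Soy, Wheat): Farm 1 can switch to Wheat (4 → 6). Not NE.
(Soy, Wheat, Soy): Farm 1 can switch to Corn (4 → 5). Not NE.
(Soy, Wheat, Wheat): Farm 1 can switch to Corn (4 → 8). Not NE.
(Wheat, Soy, Soy): Farm 1 gets 8, best alternative 6; Farm 2 gets 4, best alternative 1; Farm 3 gets 5, best alternative 1. No profitable deviation — NE.
(Wheat, Soy, Wheat): Farm 2 can switch to Wheat (3 → 4). Not NE.
(Wheat, Wheat, Soy): Farm 1 can switch to Corn (1 → 5). Not NE.
(Wheat, Wheat, Wheat): Farm 1 can switch to Corn (0 → 8). Not NE.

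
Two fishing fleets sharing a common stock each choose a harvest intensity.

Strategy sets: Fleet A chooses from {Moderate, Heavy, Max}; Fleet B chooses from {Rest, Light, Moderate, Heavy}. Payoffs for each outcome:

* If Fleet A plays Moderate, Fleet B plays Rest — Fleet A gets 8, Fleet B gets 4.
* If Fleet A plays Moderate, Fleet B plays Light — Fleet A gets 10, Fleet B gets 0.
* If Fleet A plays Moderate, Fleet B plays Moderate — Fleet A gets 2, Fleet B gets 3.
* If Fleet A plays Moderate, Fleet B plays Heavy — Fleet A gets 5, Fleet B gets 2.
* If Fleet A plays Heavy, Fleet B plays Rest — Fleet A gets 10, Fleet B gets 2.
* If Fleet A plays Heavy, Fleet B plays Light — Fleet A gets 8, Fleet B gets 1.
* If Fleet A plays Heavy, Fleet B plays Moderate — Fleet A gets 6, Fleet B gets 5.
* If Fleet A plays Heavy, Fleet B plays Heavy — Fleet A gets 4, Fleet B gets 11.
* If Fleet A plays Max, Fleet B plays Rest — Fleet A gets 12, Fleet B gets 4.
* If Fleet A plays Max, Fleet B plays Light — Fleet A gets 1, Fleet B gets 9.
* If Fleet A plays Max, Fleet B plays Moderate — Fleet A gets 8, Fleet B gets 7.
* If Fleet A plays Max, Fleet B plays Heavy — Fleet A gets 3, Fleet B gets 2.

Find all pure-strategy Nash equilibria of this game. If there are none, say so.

This game has no pure Nash equilibrium.

For each player, find the best response to each opponent profile; mutual best responses are the pure NE.
Fleet A against Rest: payoffs 8, 10, 12 → best response Max.
Fleet A against Light: payoffs 10, 8, 1 → best response Moderate.
Fleet A against Moderate: payoffs 2, 6, 8 → best response Max.
Fleet A against Heavy: payoffs 5, 4, 3 → best response Moderate.
Fleet B against Moderate: payoffs 4, 0, 3, 2 → best response Rest.
Fleet B against Heavy: payoffs 2, 1, 5, 11 → best response Heavy.
Fleet B against Max: payoffs 4, 9, 7, 2 → best response Light.
No profile is a mutual best response for all players.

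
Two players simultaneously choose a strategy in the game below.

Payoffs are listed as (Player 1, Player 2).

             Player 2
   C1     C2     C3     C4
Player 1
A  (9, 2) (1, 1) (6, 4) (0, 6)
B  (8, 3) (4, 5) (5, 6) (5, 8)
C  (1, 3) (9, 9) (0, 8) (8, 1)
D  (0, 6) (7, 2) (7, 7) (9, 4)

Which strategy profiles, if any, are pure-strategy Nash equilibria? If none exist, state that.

The pure Nash equilibria are (C, C2), (D, C3).

For each strategy profile, look for a profitable unilateral deviation.
(A, C1): Player 2 can switch to C3 (2 → 4). Not NE.
(A, C2): Player 1 can switch to B (1 → 4). Not NE.
(A, C3): Player 1 can switch to D (6 → 7). Not NE.
(A, C4): Player 1 can switch to B (0 → 5). Not NE.
(B, C1): Player 1 can switch to A (8 → 9). Not NE.
(B, C2): Player 1 can switch to C (4 → 9). Not NE.
(B, C3): Player 1 can switch to A (5 → 6). Not NE.
(B, C4): Player 1 can switch to C (5 → 8). Not NE.
(C, C1): Player 1 can switch to A (1 → 9). Not NE.
(C, C2): Player 1 gets 9, best alternative 7; Player 2 gets 9, best alternative 8. No profitable deviation — NE.
(C, C3): Player 1 can switch to A (0 → 6). Not NE.
(C, C4): Player 1 can switch to D (8 → 9). Not NE.
(D, C1): Player 1 can switch to A (0 → 9). Not NE.
(D, C3): Player 1 gets 7, best alternative 6; Player 2 gets 7, best alternative 6. No profitable deviation — NE.
(The remaining 2 profiles each have a profitable deviation by the same check.)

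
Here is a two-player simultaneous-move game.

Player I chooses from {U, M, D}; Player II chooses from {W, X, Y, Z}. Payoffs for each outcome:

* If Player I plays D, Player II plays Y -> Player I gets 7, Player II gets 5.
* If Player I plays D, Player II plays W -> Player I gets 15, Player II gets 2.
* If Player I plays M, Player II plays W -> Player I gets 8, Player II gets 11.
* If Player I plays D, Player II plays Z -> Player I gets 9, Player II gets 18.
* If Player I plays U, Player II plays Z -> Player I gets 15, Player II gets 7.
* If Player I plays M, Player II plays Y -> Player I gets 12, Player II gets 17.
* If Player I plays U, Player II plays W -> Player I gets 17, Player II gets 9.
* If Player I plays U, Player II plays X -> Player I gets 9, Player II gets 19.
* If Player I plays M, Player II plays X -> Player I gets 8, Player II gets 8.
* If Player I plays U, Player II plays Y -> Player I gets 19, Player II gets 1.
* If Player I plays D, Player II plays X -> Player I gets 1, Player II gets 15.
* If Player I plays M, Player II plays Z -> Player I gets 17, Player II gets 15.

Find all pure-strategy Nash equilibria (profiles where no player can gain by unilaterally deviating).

Check each profile: it is a Nash equilibrium iff no player can strictly gain by switching unilaterally.
(U, W): Player II can switch to X (9 → 19). Not NE.
(U, X): Player I gets 9, best alternative 8; Player II gets 19, best alternative 9. No profitable deviation — NE.
(U, Y): Player II can switch to W (1 → 9). Not NE.
(U, Z): Player I can switch to M (15 → 17). Not NE.
(M, W): Player I can switch to U (8 → 17). Not NE.
(M, X): Player I can switch to U (8 → 9). Not NE.
(M, Y): Player I can switch to U (12 → 19). Not NE.
(The remaining 5 profiles each have a profitable deviation by the same check.)

The unique pure-strategy Nash equilibrium is (U, X).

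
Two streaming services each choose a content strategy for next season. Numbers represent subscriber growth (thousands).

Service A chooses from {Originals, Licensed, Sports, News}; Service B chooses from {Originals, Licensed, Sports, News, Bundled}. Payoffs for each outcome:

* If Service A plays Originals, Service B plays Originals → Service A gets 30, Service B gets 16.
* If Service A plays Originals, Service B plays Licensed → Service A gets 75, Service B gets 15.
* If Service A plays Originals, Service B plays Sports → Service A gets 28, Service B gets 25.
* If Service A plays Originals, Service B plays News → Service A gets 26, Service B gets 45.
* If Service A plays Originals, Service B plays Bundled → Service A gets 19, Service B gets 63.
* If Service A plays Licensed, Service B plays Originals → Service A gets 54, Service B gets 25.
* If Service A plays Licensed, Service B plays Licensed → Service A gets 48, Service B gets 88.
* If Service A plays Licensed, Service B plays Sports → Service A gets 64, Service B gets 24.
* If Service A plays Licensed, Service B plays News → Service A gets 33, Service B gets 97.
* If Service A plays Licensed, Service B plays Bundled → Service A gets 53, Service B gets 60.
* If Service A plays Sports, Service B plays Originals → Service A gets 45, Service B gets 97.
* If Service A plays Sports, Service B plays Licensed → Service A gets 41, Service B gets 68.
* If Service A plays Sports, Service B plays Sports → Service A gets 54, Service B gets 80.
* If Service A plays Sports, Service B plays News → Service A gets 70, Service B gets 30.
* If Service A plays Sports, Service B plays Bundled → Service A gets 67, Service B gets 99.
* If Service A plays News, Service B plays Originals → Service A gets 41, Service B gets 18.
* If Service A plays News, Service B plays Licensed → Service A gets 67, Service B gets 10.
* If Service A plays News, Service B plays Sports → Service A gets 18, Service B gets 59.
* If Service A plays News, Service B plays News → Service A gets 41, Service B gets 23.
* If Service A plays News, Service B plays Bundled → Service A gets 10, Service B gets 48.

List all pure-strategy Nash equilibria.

The unique pure-strategy Nash equilibrium is (Sports, Bundled).

For each player, find the best response to each opponent profile; mutual best responses are the pure NE.
Service A against Originals: payoffs 30, 54, 45, 41 → best response Licensed.
Service A against Licensed: payoffs 75, 48, 41, 67 → best response Originals.
Service A against Sports: payoffs 28, 64, 54, 18 → best response Licensed.
Service A against News: payoffs 26, 33, 70, 41 → best response Sports.
Service A against Bundled: payoffs 19, 53, 67, 10 → best response Sports.
Service B against Originals: payoffs 16, 15, 25, 45, 63 → best response Bundled.
Service B against Licensed: payoffs 25, 88, 24, 97, 60 → best response News.
Service B against Sports: payoffs 97, 68, 80, 30, 99 → best response Bundled.
Service B against News: payoffs 18, 10, 59, 23, 48 → best response Sports.
Mutual best responses: (Sports, Bundled).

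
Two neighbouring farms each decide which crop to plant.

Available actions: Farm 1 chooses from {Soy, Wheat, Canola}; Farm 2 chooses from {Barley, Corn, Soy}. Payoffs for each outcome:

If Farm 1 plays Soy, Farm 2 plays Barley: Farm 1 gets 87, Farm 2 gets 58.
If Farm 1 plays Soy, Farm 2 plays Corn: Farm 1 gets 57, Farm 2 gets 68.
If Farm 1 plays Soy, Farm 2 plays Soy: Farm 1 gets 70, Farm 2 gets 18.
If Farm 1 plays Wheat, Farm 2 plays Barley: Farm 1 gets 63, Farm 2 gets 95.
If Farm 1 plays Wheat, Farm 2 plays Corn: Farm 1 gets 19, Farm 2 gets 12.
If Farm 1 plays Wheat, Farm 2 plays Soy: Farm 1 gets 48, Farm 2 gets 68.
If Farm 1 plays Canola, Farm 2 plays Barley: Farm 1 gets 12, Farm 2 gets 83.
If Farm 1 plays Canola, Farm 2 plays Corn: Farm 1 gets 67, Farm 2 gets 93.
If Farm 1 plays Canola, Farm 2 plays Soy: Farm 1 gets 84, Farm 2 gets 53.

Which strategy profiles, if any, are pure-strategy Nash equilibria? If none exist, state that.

Mark each player's best response to every combination of opponents' strategies; a profile where every player is best-responding is a pure Nash equilibrium.
Farm 1 against Barley: payoffs 87, 63, 12 → best response Soy.
Farm 1 against Corn: payoffs 57, 19, 67 → best response Canola.
Farm 1 against Soy: payoffs 70, 48, 84 → best response Canola.
Farm 2 against Soy: payoffs 58, 68, 18 → best response Corn.
Farm 2 against Wheat: payoffs 95, 12, 68 → best response Barley.
Farm 2 against Canola: payoffs 83, 93, 53 → best response Corn.
Mutual best responses: (Canola, Corn).

Pure NE: (Canola, Corn)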